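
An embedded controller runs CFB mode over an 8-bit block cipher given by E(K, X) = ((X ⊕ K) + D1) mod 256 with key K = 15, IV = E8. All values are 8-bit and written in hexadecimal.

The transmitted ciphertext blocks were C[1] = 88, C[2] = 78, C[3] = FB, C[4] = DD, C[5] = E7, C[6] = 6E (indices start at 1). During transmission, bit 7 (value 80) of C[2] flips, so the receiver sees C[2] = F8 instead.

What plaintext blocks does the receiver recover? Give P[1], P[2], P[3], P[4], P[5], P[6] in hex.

CFB decryption: P_i = C_i ⊕ E(K, C_{i−1}), with C_{0} = IV.
Only C[2] changed, to F8. In CFB, a change in C_i flips the same bit in P_i and garbles P_{i+1}. Decrypting the received ciphertext:
P[1]: E(K, E8) = CE; 88 ⊕ CE = 46.
P[2]: E(K, 88) = 6E; F8 ⊕ 6E = 96.
P[3]: E(K, F8) = BE; FB ⊕ BE = 45.
P[4]: E(K, FB) = BF; DD ⊕ BF = 62.
P[5]: E(K, DD) = 99; E7 ⊕ 99 = 7E.
P[6]: E(K, E7) = C3; 6E ⊕ C3 = AD.
Blocks that differ from the original plaintext: P[2], P[3].

P[1] = 46, P[2] = 96, P[3] = 45, P[4] = 62, P[5] = 7E, P[6] = AD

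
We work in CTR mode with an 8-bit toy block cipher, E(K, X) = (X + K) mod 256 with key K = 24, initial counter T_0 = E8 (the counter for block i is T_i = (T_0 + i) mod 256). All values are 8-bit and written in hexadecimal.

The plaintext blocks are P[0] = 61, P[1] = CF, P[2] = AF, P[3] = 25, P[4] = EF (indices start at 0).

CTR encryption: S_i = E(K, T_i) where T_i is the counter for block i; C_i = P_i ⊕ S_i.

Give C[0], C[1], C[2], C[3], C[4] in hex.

C[0] = 6D, C[1] = C2, C[2] = A1, C[3] = 2A, C[4] = FF

C[0]: T = E8, S = E(K, T) = 0C; 61 ⊕ 0C = 6D.
C[1]: T = E9, S = E(K, T) = 0D; CF ⊕ 0D = C2.
C[2]: T = EA, S = E(K, T) = 0E; AF ⊕ 0E = A1.
C[3]: T = EB, S = E(K, T) = 0F; 25 ⊕ 0F = 2A.
C[4]: T = EC, S = E(K, T) = 10; EF ⊕ 10 = FF.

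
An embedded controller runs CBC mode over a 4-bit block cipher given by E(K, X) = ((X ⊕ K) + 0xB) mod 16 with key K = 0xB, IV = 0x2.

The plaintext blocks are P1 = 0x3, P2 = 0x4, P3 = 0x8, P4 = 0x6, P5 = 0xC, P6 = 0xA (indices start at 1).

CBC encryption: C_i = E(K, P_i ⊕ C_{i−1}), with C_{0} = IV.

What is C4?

C4 = 0x7

C1: P1 ⊕ 0x2 = 0x1; E(K, 0x1) = 0x5.
C2: P2 ⊕ 0x5 = 0x1; E(K, 0x1) = 0x5.
C3: P3 ⊕ 0x5 = 0xD; E(K, 0xD) = 0x1.
C4: P4 ⊕ 0x1 = 0x7; E(K, 0x7) = 0x7.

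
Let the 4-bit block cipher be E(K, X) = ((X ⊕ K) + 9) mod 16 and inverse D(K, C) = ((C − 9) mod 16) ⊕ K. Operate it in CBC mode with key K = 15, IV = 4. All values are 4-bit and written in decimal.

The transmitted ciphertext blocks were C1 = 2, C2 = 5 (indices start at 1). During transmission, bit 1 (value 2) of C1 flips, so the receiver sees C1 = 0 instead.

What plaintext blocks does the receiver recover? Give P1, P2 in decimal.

P1 = 12, P2 = 3

CBC decryption: P_i = D(K, C_i) ⊕ C_{i−1}, with C_{0} = IV.
Only C1 changed, to 0. In CBC, a change in C_i garbles P_i and flips the same bit in P_{i+1}. Decrypting the received ciphertext:
P1: D(K, 0) = 8; 8 ⊕ 4 = 12.
P2: D(K, 5) = 3; 3 ⊕ 0 = 3.
Blocks that differ from the original plaintext: P1, P2.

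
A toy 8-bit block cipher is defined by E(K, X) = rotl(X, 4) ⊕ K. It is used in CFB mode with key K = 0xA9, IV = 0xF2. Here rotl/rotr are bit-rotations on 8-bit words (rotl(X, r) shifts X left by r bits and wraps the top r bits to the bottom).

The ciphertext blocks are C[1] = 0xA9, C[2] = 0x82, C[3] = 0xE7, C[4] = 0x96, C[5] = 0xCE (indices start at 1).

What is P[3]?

CFB decryption: P_i = C_i ⊕ E(K, C_{i−1}), with C_{0} = IV.
P[3]: E(K, 0x82) = 0x81; 0xE7 ⊕ 0x81 = 0x66.

P[3] = 0x66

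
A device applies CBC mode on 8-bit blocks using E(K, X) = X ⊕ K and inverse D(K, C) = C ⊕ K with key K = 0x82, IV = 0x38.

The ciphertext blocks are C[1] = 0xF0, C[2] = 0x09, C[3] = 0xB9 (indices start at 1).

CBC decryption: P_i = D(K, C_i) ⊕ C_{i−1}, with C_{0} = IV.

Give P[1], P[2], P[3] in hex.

P[1]: D(K, 0xF0) = 0x72; 0x72 ⊕ 0x38 = 0x4A.
P[2]: D(K, 0x09) = 0x8B; 0x8B ⊕ 0xF0 = 0x7B.
P[3]: D(K, 0xB9) = 0x3B; 0x3B ⊕ 0x09 = 0x32.

P[1] = 0x4A, P[2] = 0x7B, P[3] = 0x32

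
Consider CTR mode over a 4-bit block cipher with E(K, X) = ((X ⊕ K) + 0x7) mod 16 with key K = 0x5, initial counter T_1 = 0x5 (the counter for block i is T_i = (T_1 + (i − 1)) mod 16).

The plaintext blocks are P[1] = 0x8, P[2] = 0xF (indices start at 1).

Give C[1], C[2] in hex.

CTR encryption: S_i = E(K, T_i) where T_i is the counter for block i; C_i = P_i ⊕ S_i.
C[1]: T = 0x5, S = E(K, T) = 0x7; 0x8 ⊕ 0x7 = 0xF.
C[2]: T = 0x6, S = E(K, T) = 0xA; 0xF ⊕ 0xA = 0x5.

C[1] = 0xF, C[2] = 0x5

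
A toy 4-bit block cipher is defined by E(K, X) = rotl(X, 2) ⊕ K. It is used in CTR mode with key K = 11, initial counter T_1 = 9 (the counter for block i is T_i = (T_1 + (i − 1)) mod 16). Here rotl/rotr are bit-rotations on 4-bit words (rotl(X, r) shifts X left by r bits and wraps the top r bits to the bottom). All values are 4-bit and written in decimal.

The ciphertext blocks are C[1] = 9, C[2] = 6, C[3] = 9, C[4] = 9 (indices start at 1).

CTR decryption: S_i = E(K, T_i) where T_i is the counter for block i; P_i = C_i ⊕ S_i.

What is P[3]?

P[3] = 12

P[3]: T = 11, S = E(K, T) = 5; 9 ⊕ 5 = 12.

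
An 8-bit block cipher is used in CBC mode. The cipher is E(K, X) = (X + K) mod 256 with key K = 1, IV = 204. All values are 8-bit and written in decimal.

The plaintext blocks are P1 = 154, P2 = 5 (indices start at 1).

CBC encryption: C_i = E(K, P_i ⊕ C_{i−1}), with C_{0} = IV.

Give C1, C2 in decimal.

C1: P1 ⊕ 204 = 86; E(K, 86) = 87.
C2: P2 ⊕ 87 = 82; E(K, 82) = 83.

C1 = 87, C2 = 83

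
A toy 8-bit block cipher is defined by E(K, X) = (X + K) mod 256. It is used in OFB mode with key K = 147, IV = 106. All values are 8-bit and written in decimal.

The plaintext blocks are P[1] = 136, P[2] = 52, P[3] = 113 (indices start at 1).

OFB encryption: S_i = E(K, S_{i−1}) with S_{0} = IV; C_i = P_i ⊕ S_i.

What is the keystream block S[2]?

C[1]: S = E(K, 106) = 253; 136 ⊕ 253 = 117.
C[2]: S = E(K, 253) = 144; 52 ⊕ 144 = 164.
So S[2] = 144.

144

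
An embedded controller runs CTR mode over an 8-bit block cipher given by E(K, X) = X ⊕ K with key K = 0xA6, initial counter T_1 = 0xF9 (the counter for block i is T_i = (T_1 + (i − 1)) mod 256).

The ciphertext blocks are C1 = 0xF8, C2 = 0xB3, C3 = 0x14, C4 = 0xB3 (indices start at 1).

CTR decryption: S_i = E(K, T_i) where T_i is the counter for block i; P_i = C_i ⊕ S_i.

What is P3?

P3: T = 0xFB, S = E(K, T) = 0x5D; 0x14 ⊕ 0x5D = 0x49.

P3 = 0x49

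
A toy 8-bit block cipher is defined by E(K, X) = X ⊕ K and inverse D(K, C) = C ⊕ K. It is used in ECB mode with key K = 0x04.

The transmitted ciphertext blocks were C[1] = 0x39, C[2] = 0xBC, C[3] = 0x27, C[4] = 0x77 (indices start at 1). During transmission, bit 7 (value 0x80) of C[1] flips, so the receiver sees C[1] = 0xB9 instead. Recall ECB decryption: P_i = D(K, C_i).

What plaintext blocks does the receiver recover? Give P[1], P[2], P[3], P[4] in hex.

P[1] = 0xBD, P[2] = 0xB8, P[3] = 0x23, P[4] = 0x73

Only C[1] changed, to 0xB9. In ECB, a change in C_i affects only P_i. Decrypting the received ciphertext:
P[1]: D(K, 0xB9) = 0xBD.
P[2]: D(K, 0xBC) = 0xB8.
P[3]: D(K, 0x27) = 0x23.
P[4]: D(K, 0x77) = 0x73.
Blocks that differ from the original plaintext: P[1].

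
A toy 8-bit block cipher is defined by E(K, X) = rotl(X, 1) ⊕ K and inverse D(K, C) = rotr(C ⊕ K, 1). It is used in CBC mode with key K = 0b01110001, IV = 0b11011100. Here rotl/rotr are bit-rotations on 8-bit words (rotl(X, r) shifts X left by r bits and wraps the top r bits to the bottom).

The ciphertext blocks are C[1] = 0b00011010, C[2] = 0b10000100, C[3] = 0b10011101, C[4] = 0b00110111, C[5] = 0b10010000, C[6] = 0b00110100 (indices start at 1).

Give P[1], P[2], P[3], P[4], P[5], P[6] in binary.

CBC decryption: P_i = D(K, C_i) ⊕ C_{i−1}, with C_{0} = IV.
P[1]: D(K, 0b00011010) = 0b10110101; 0b10110101 ⊕ 0b11011100 = 0b01101001.
P[2]: D(K, 0b10000100) = 0b11111010; 0b11111010 ⊕ 0b00011010 = 0b11100000.
P[3]: D(K, 0b10011101) = 0b01110110; 0b01110110 ⊕ 0b10000100 = 0b11110010.
P[4]: D(K, 0b00110111) = 0b00100011; 0b00100011 ⊕ 0b10011101 = 0b10111110.
P[5]: D(K, 0b10010000) = 0b11110000; 0b11110000 ⊕ 0b00110111 = 0b11000111.
P[6]: D(K, 0b00110100) = 0b10100010; 0b10100010 ⊕ 0b10010000 = 0b00110010.

P[1] = 0b01101001, P[2] = 0b11100000, P[3] = 0b11110010, P[4] = 0b10111110, P[5] = 0b11000111, P[6] = 0b00110010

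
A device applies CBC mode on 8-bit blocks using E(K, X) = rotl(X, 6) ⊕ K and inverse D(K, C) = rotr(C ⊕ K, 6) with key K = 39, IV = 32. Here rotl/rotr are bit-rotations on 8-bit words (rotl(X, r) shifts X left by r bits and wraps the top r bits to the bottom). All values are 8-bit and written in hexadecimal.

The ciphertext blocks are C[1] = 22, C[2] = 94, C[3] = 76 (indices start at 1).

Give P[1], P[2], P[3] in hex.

P[1] = 5E, P[2] = 94, P[3] = A9

CBC decryption: P_i = D(K, C_i) ⊕ C_{i−1}, with C_{0} = IV.
P[1]: D(K, 22) = 6C; 6C ⊕ 32 = 5E.
P[2]: D(K, 94) = B6; B6 ⊕ 22 = 94.
P[3]: D(K, 76) = 3D; 3D ⊕ 94 = A9.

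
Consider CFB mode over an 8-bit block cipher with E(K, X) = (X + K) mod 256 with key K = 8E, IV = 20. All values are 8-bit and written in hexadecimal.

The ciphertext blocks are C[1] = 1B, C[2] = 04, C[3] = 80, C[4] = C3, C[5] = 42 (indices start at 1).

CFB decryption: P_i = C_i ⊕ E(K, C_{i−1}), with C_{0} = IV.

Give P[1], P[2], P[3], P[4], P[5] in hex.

P[1] = B5, P[2] = AD, P[3] = 12, P[4] = CD, P[5] = 13

P[1]: E(K, 20) = AE; 1B ⊕ AE = B5.
P[2]: E(K, 1B) = A9; 04 ⊕ A9 = AD.
P[3]: E(K, 04) = 92; 80 ⊕ 92 = 12.
P[4]: E(K, 80) = 0E; C3 ⊕ 0E = CD.
P[5]: E(K, C3) = 51; 42 ⊕ 51 = 13.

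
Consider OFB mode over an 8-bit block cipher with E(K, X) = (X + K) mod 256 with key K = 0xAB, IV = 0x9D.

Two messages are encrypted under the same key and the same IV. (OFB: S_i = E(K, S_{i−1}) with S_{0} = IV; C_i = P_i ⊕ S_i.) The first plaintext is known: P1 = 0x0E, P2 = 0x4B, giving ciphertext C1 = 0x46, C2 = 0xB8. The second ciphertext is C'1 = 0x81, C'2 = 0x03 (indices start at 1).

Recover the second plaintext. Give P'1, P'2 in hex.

In OFB with a reused IV, both messages share the same keystream S_i, so C_i ⊕ C'_i = P_i ⊕ P'_i and thus P'_i = P_i ⊕ C_i ⊕ C'_i.
P'1: 0x0E ⊕ 0x46 ⊕ 0x81 = 0xC9.
P'2: 0x4B ⊕ 0xB8 ⊕ 0x03 = 0xF0.

P'1 = 0xC9, P'2 = 0xF0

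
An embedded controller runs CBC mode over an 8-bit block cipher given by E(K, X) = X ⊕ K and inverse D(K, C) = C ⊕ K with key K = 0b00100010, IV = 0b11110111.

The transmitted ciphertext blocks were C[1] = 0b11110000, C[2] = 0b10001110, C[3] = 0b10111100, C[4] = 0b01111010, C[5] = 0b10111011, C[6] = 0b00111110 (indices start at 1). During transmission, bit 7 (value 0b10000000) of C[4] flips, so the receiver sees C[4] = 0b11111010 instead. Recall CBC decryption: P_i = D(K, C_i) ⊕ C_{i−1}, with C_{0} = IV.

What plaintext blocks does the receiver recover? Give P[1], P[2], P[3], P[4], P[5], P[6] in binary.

P[1] = 0b00100101, P[2] = 0b01011100, P[3] = 0b00010000, P[4] = 0b01100100, P[5] = 0b01100011, P[6] = 0b10100111

Only C[4] changed, to 0b11111010. In CBC, a change in C_i garbles P_i and flips the same bit in P_{i+1}. Decrypting the received ciphertext:
P[1]: D(K, 0b11110000) = 0b11010010; 0b11010010 ⊕ 0b11110111 = 0b00100101.
P[2]: D(K, 0b10001110) = 0b10101100; 0b10101100 ⊕ 0b11110000 = 0b01011100.
P[3]: D(K, 0b10111100) = 0b10011110; 0b10011110 ⊕ 0b10001110 = 0b00010000.
P[4]: D(K, 0b11111010) = 0b11011000; 0b11011000 ⊕ 0b10111100 = 0b01100100.
P[5]: D(K, 0b10111011) = 0b10011001; 0b10011001 ⊕ 0b11111010 = 0b01100011.
P[6]: D(K, 0b00111110) = 0b00011100; 0b00011100 ⊕ 0b10111011 = 0b10100111.
Blocks that differ from the original plaintext: P[4], P[5].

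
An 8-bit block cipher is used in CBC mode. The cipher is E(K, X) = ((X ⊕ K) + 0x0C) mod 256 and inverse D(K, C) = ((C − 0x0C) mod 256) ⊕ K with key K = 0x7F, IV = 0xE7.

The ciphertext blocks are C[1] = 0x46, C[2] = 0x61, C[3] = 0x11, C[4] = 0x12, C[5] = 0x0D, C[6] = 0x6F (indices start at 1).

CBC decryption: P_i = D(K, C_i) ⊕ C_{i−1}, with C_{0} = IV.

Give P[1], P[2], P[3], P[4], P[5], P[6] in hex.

P[1]: D(K, 0x46) = 0x45; 0x45 ⊕ 0xE7 = 0xA2.
P[2]: D(K, 0x61) = 0x2A; 0x2A ⊕ 0x46 = 0x6C.
P[3]: D(K, 0x11) = 0x7A; 0x7A ⊕ 0x61 = 0x1B.
P[4]: D(K, 0x12) = 0x79; 0x79 ⊕ 0x11 = 0x68.
P[5]: D(K, 0x0D) = 0x7E; 0x7E ⊕ 0x12 = 0x6C.
P[6]: D(K, 0x6F) = 0x1C; 0x1C ⊕ 0x0D = 0x11.

P[1] = 0xA2, P[2] = 0x6C, P[3] = 0x1B, P[4] = 0x68, P[5] = 0x6C, P[6] = 0x11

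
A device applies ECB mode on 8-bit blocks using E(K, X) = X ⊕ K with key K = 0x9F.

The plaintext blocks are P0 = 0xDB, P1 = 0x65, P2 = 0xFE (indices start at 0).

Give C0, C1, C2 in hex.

C0 = 0x44, C1 = 0xFA, C2 = 0x61

ECB encryption: C_i = E(K, P_i).
C0: E(K, 0xDB) = 0x44.
C1: E(K, 0x65) = 0xFA.
C2: E(K, 0xFE) = 0x61.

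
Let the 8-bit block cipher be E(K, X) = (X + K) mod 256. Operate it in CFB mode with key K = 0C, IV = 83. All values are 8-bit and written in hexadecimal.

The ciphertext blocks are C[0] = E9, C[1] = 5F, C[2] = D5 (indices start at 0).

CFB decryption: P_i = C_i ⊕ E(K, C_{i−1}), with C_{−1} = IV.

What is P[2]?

P[2] = BE

P[2]: E(K, 5F) = 6B; D5 ⊕ 6B = BE.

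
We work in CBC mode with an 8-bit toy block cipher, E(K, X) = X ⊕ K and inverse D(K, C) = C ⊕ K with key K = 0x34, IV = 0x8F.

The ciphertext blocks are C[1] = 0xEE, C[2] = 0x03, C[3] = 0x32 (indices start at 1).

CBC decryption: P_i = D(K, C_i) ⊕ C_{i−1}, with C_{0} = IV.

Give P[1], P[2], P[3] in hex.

P[1] = 0x55, P[2] = 0xD9, P[3] = 0x05

P[1]: D(K, 0xEE) = 0xDA; 0xDA ⊕ 0x8F = 0x55.
P[2]: D(K, 0x03) = 0x37; 0x37 ⊕ 0xEE = 0xD9.
P[3]: D(K, 0x32) = 0x06; 0x06 ⊕ 0x03 = 0x05.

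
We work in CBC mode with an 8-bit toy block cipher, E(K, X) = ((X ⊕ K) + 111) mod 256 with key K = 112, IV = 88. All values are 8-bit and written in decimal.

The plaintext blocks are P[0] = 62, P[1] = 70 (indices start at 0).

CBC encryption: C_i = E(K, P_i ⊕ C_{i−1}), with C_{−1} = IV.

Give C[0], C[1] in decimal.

C[0] = 133, C[1] = 34

C[0]: P[0] ⊕ 88 = 102; E(K, 102) = 133.
C[1]: P[1] ⊕ 133 = 195; E(K, 195) = 34.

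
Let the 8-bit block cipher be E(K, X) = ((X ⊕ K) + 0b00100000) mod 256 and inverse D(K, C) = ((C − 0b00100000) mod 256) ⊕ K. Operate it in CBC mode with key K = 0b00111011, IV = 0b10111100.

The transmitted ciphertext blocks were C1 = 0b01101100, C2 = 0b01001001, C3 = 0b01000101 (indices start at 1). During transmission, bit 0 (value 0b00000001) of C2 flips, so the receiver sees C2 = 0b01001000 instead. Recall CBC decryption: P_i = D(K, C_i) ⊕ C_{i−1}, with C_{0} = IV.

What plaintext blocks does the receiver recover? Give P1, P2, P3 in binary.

P1 = 0b11001011, P2 = 0b01111111, P3 = 0b01010110

Only C2 changed, to 0b01001000. In CBC, a change in C_i garbles P_i and flips the same bit in P_{i+1}. Decrypting the received ciphertext:
P1: D(K, 0b01101100) = 0b01110111; 0b01110111 ⊕ 0b10111100 = 0b11001011.
P2: D(K, 0b01001000) = 0b00010011; 0b00010011 ⊕ 0b01101100 = 0b01111111.
P3: D(K, 0b01000101) = 0b00011110; 0b00011110 ⊕ 0b01001000 = 0b01010110.
Blocks that differ from the original plaintext: P2, P3.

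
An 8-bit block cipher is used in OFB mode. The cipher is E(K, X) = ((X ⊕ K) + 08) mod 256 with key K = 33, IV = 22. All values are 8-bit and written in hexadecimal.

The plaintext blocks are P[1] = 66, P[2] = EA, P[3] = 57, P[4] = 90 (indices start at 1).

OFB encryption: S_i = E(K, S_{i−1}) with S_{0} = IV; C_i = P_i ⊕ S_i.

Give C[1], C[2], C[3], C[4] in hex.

C[1]: S = E(K, 22) = 19; 66 ⊕ 19 = 7F.
C[2]: S = E(K, 19) = 32; EA ⊕ 32 = D8.
C[3]: S = E(K, 32) = 09; 57 ⊕ 09 = 5E.
C[4]: S = E(K, 09) = 42; 90 ⊕ 42 = D2.

C[1] = 7F, C[2] = D8, C[3] = 5E, C[4] = D2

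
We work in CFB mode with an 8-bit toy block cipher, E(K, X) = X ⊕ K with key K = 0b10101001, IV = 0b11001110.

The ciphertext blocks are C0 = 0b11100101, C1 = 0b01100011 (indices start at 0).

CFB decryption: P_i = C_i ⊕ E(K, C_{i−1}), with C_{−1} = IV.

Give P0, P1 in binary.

P0: E(K, 0b11001110) = 0b01100111; 0b11100101 ⊕ 0b01100111 = 0b10000010.
P1: E(K, 0b11100101) = 0b01001100; 0b01100011 ⊕ 0b01001100 = 0b00101111.

P0 = 0b10000010, P1 = 0b00101111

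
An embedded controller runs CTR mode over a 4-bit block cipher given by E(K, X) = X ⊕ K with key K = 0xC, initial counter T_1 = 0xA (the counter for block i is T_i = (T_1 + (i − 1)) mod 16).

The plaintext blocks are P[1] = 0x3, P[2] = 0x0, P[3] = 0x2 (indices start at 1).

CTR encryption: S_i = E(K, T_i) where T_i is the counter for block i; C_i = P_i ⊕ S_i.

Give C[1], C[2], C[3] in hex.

C[1] = 0x5, C[2] = 0x7, C[3] = 0x2

C[1]: T = 0xA, S = E(K, T) = 0x6; 0x3 ⊕ 0x6 = 0x5.
C[2]: T = 0xB, S = E(K, T) = 0x7; 0x0 ⊕ 0x7 = 0x7.
C[3]: T = 0xC, S = E(K, T) = 0x0; 0x2 ⊕ 0x0 = 0x2.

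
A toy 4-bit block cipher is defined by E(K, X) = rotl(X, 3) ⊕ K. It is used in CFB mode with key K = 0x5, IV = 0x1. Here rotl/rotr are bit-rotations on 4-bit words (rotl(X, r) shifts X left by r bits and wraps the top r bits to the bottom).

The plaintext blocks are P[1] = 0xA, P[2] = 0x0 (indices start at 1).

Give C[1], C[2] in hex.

CFB encryption: C_i = P_i ⊕ E(K, C_{i−1}), with C_{0} = IV.
C[1]: E(K, 0x1) = 0xD; 0xA ⊕ 0xD = 0x7.
C[2]: E(K, 0x7) = 0xE; 0x0 ⊕ 0xE = 0xE.

C[1] = 0x7, C[2] = 0xE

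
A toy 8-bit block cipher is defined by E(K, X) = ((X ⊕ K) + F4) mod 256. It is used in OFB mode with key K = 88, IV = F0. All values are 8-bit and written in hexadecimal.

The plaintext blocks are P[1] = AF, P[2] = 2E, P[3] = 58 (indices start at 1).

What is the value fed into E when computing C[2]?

OFB encryption: S_i = E(K, S_{i−1}) with S_{0} = IV; C_i = P_i ⊕ S_i.
C[1]: S = E(K, F0) = 6C; AF ⊕ 6C = C3.
C[2]: S = E(K, 6C) = D8; 2E ⊕ D8 = F6.
So the input to E for block [2] is 6C.

6C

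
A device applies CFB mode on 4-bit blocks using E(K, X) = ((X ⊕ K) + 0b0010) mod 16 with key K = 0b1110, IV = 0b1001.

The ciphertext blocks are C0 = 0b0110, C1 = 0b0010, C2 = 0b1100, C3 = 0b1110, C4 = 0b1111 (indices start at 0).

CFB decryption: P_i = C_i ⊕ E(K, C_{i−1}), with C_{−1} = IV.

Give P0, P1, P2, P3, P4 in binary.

P0 = 0b1111, P1 = 0b1000, P2 = 0b0010, P3 = 0b1010, P4 = 0b1101

P0: E(K, 0b1001) = 0b1001; 0b0110 ⊕ 0b1001 = 0b1111.
P1: E(K, 0b0110) = 0b1010; 0b0010 ⊕ 0b1010 = 0b1000.
P2: E(K, 0b0010) = 0b1110; 0b1100 ⊕ 0b1110 = 0b0010.
P3: E(K, 0b1100) = 0b0100; 0b1110 ⊕ 0b0100 = 0b1010.
P4: E(K, 0b1110) = 0b0010; 0b1111 ⊕ 0b0010 = 0b1101.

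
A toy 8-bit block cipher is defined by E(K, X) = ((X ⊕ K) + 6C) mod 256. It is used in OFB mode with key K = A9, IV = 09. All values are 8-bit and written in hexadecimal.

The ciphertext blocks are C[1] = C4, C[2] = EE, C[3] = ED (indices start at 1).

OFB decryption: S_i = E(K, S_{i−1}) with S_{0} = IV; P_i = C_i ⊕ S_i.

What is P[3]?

P[3] = C9

P[1]: S = E(K, 09) = 0C; C4 ⊕ 0C = C8.
P[2]: S = E(K, 0C) = 11; EE ⊕ 11 = FF.
P[3]: S = E(K, 11) = 24; ED ⊕ 24 = C9.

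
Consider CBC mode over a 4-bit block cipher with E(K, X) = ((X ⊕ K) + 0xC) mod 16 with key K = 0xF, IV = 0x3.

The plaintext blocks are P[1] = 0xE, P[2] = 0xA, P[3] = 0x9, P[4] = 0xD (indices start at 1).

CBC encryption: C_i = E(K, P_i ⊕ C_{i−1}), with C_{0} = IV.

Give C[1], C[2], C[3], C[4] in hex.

C[1]: P[1] ⊕ 0x3 = 0xD; E(K, 0xD) = 0xE.
C[2]: P[2] ⊕ 0xE = 0x4; E(K, 0x4) = 0x7.
C[3]: P[3] ⊕ 0x7 = 0xE; E(K, 0xE) = 0xD.
C[4]: P[4] ⊕ 0xD = 0x0; E(K, 0x0) = 0xB.

C[1] = 0xE, C[2] = 0x7, C[3] = 0xD, C[4] = 0xB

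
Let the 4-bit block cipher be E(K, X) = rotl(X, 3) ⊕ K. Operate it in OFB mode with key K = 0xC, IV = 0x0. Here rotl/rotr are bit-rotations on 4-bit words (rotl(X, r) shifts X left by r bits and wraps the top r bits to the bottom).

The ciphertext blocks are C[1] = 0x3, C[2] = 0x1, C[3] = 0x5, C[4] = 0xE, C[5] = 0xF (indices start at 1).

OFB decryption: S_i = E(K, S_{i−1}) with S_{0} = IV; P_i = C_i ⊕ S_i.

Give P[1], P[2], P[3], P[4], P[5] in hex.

P[1] = 0xF, P[2] = 0xB, P[3] = 0xC, P[4] = 0xE, P[5] = 0x3

P[1]: S = E(K, 0x0) = 0xC; 0x3 ⊕ 0xC = 0xF.
P[2]: S = E(K, 0xC) = 0xA; 0x1 ⊕ 0xA = 0xB.
P[3]: S = E(K, 0xA) = 0x9; 0x5 ⊕ 0x9 = 0xC.
P[4]: S = E(K, 0x9) = 0x0; 0xE ⊕ 0x0 = 0xE.
P[5]: S = E(K, 0x0) = 0xC; 0xF ⊕ 0xC = 0x3.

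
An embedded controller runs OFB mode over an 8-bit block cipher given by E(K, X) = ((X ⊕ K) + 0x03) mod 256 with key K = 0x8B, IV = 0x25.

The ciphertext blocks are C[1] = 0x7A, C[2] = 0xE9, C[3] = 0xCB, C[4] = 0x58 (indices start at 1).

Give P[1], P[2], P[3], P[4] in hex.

OFB decryption: S_i = E(K, S_{i−1}) with S_{0} = IV; P_i = C_i ⊕ S_i.
P[1]: S = E(K, 0x25) = 0xB1; 0x7A ⊕ 0xB1 = 0xCB.
P[2]: S = E(K, 0xB1) = 0x3D; 0xE9 ⊕ 0x3D = 0xD4.
P[3]: S = E(K, 0x3D) = 0xB9; 0xCB ⊕ 0xB9 = 0x72.
P[4]: S = E(K, 0xB9) = 0x35; 0x58 ⊕ 0x35 = 0x6D.

P[1] = 0xCB, P[2] = 0xD4, P[3] = 0x72, P[4] = 0x6D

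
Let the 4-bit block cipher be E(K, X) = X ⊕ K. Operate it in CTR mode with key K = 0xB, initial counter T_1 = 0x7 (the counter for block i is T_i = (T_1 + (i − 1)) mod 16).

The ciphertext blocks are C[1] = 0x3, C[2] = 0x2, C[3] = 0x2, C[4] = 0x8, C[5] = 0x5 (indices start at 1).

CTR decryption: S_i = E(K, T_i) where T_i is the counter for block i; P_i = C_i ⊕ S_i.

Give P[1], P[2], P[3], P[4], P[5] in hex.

P[1] = 0xF, P[2] = 0x1, P[3] = 0x0, P[4] = 0x9, P[5] = 0x5

P[1]: T = 0x7, S = E(K, T) = 0xC; 0x3 ⊕ 0xC = 0xF.
P[2]: T = 0x8, S = E(K, T) = 0x3; 0x2 ⊕ 0x3 = 0x1.
P[3]: T = 0x9, S = E(K, T) = 0x2; 0x2 ⊕ 0x2 = 0x0.
P[4]: T = 0xA, S = E(K, T) = 0x1; 0x8 ⊕ 0x1 = 0x9.
P[5]: T = 0xB, S = E(K, T) = 0x0; 0x5 ⊕ 0x0 = 0x5.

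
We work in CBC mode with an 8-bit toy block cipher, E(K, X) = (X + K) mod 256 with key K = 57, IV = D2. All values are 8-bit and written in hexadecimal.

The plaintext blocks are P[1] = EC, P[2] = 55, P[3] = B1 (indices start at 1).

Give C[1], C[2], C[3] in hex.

CBC encryption: C_i = E(K, P_i ⊕ C_{i−1}), with C_{0} = IV.
C[1]: P[1] ⊕ D2 = 3E; E(K, 3E) = 95.
C[2]: P[2] ⊕ 95 = C0; E(K, C0) = 17.
C[3]: P[3] ⊕ 17 = A6; E(K, A6) = FD.

C[1] = 95, C[2] = 17, C[3] = FD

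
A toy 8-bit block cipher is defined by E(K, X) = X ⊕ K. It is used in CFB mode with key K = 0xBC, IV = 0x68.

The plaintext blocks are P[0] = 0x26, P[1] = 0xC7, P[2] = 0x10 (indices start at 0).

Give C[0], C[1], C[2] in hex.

CFB encryption: C_i = P_i ⊕ E(K, C_{i−1}), with C_{−1} = IV.
C[0]: E(K, 0x68) = 0xD4; 0x26 ⊕ 0xD4 = 0xF2.
C[1]: E(K, 0xF2) = 0x4E; 0xC7 ⊕ 0x4E = 0x89.
C[2]: E(K, 0x89) = 0x35; 0x10 ⊕ 0x35 = 0x25.

C[0] = 0xF2, C[1] = 0x89, C[2] = 0x25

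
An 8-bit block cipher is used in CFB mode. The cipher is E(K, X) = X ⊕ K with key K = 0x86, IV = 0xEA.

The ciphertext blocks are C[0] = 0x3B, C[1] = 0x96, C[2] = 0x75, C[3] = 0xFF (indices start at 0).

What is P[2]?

P[2] = 0x65

CFB decryption: P_i = C_i ⊕ E(K, C_{i−1}), with C_{−1} = IV.
P[2]: E(K, 0x96) = 0x10; 0x75 ⊕ 0x10 = 0x65.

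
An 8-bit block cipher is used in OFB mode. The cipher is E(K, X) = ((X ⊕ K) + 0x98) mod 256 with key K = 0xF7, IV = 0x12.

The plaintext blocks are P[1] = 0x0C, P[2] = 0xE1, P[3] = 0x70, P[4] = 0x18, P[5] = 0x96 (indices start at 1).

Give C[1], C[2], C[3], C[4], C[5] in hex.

OFB encryption: S_i = E(K, S_{i−1}) with S_{0} = IV; C_i = P_i ⊕ S_i.
C[1]: S = E(K, 0x12) = 0x7D; 0x0C ⊕ 0x7D = 0x71.
C[2]: S = E(K, 0x7D) = 0x22; 0xE1 ⊕ 0x22 = 0xC3.
C[3]: S = E(K, 0x22) = 0x6D; 0x70 ⊕ 0x6D = 0x1D.
C[4]: S = E(K, 0x6D) = 0x32; 0x18 ⊕ 0x32 = 0x2A.
C[5]: S = E(K, 0x32) = 0x5D; 0x96 ⊕ 0x5D = 0xCB.

C[1] = 0x71, C[2] = 0xC3, C[3] = 0x1D, C[4] = 0x2A, C[5] = 0xCB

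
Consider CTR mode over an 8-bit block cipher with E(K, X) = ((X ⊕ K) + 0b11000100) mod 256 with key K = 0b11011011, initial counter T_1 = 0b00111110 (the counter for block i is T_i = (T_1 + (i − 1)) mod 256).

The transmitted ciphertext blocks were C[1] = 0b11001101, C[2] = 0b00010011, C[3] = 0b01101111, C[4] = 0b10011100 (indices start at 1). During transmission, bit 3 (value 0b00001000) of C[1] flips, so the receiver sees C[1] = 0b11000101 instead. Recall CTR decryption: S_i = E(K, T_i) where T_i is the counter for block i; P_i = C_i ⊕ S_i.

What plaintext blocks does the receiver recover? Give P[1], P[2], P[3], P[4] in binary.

P[1] = 0b01101100, P[2] = 0b10111011, P[3] = 0b00110000, P[4] = 0b11000010

Only C[1] changed, to 0b11000101. In CTR, a change in C_i flips the same bit in P_i only; the keystream is unaffected. Decrypting the received ciphertext:
P[1]: T = 0b00111110, S = E(K, T) = 0b10101001; 0b11000101 ⊕ 0b10101001 = 0b01101100.
P[2]: T = 0b00111111, S = E(K, T) = 0b10101000; 0b00010011 ⊕ 0b10101000 = 0b10111011.
P[3]: T = 0b01000000, S = E(K, T) = 0b01011111; 0b01101111 ⊕ 0b01011111 = 0b00110000.
P[4]: T = 0b01000001, S = E(K, T) = 0b01011110; 0b10011100 ⊕ 0b01011110 = 0b11000010.
Blocks that differ from the original plaintext: P[1].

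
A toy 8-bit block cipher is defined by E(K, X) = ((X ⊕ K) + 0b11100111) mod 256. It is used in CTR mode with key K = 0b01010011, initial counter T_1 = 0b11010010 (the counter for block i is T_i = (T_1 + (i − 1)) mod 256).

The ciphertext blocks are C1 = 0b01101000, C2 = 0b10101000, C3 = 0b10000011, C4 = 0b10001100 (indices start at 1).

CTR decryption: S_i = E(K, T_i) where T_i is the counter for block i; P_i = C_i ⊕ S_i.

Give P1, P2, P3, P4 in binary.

P1: T = 0b11010010, S = E(K, T) = 0b01101000; 0b01101000 ⊕ 0b01101000 = 0b00000000.
P2: T = 0b11010011, S = E(K, T) = 0b01100111; 0b10101000 ⊕ 0b01100111 = 0b11001111.
P3: T = 0b11010100, S = E(K, T) = 0b01101110; 0b10000011 ⊕ 0b01101110 = 0b11101101.
P4: T = 0b11010101, S = E(K, T) = 0b01101101; 0b10001100 ⊕ 0b01101101 = 0b11100001.

P1 = 0b00000000, P2 = 0b11001111, P3 = 0b11101101, P4 = 0b11100001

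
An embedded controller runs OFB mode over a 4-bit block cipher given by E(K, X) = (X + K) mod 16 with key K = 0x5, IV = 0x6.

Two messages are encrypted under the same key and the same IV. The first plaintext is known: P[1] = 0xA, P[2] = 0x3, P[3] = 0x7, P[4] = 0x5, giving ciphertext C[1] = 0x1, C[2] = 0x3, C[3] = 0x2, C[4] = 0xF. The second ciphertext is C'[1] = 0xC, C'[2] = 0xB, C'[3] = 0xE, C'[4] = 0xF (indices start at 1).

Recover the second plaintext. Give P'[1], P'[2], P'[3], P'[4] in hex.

P'[1] = 0x7, P'[2] = 0xB, P'[3] = 0xB, P'[4] = 0x5

In OFB with a reused IV, both messages share the same keystream S_i, so C_i ⊕ C'_i = P_i ⊕ P'_i and thus P'_i = P_i ⊕ C_i ⊕ C'_i.
P'[1]: 0xA ⊕ 0x1 ⊕ 0xC = 0x7.
P'[2]: 0x3 ⊕ 0x3 ⊕ 0xB = 0xB.
P'[3]: 0x7 ⊕ 0x2 ⊕ 0xE = 0xB.
P'[4]: 0x5 ⊕ 0xF ⊕ 0xF = 0x5.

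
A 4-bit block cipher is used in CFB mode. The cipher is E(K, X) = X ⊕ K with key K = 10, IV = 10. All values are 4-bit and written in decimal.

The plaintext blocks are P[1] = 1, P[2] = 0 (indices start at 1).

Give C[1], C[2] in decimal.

C[1] = 1, C[2] = 11

CFB encryption: C_i = P_i ⊕ E(K, C_{i−1}), with C_{0} = IV.
C[1]: E(K, 10) = 0; 1 ⊕ 0 = 1.
C[2]: E(K, 1) = 11; 0 ⊕ 11 = 11.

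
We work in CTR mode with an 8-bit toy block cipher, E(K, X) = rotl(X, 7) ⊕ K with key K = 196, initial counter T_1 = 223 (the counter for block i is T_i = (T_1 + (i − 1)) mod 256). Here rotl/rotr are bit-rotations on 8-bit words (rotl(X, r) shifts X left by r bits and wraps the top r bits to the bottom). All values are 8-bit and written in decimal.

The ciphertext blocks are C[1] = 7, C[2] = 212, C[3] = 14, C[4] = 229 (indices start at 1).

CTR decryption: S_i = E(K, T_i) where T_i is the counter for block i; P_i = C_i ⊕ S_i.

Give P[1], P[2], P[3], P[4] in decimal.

P[1] = 44, P[2] = 96, P[3] = 58, P[4] = 80

P[1]: T = 223, S = E(K, T) = 43; 7 ⊕ 43 = 44.
P[2]: T = 224, S = E(K, T) = 180; 212 ⊕ 180 = 96.
P[3]: T = 225, S = E(K, T) = 52; 14 ⊕ 52 = 58.
P[4]: T = 226, S = E(K, T) = 181; 229 ⊕ 181 = 80.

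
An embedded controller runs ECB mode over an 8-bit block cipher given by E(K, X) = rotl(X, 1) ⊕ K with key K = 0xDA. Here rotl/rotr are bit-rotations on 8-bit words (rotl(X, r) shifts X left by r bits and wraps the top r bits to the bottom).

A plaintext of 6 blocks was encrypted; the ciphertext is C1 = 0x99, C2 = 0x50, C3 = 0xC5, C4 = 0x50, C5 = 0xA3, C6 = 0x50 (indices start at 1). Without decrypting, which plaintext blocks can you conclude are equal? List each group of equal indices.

ECB encrypts each block independently with the same key, so equal ciphertext blocks imply equal plaintext blocks.
C2 = C4 = C6 = 0x50, so P2 = P4 = P6.

P2 = P4 = P6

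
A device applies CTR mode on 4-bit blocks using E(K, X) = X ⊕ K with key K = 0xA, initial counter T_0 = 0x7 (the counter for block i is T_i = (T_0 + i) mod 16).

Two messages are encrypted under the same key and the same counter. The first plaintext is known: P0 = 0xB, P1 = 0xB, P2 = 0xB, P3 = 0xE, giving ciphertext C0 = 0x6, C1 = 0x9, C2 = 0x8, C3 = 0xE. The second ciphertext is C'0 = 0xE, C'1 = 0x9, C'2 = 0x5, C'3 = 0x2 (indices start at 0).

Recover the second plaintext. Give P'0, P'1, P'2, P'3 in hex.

In CTR with a reused counter, both messages share the same keystream S_i, so C_i ⊕ C'_i = P_i ⊕ P'_i and thus P'_i = P_i ⊕ C_i ⊕ C'_i.
P'0: 0xB ⊕ 0x6 ⊕ 0xE = 0x3.
P'1: 0xB ⊕ 0x9 ⊕ 0x9 = 0xB.
P'2: 0xB ⊕ 0x8 ⊕ 0x5 = 0x6.
P'3: 0xE ⊕ 0xE ⊕ 0x2 = 0x2.

P'0 = 0x3, P'1 = 0xB, P'2 = 0x6, P'3 = 0x2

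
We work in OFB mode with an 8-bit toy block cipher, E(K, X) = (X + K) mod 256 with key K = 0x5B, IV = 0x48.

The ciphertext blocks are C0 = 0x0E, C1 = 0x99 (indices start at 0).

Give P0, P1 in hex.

OFB decryption: S_i = E(K, S_{i−1}) with S_{−1} = IV; P_i = C_i ⊕ S_i.
P0: S = E(K, 0x48) = 0xA3; 0x0E ⊕ 0xA3 = 0xAD.
P1: S = E(K, 0xA3) = 0xFE; 0x99 ⊕ 0xFE = 0x67.

P0 = 0xAD, P1 = 0x67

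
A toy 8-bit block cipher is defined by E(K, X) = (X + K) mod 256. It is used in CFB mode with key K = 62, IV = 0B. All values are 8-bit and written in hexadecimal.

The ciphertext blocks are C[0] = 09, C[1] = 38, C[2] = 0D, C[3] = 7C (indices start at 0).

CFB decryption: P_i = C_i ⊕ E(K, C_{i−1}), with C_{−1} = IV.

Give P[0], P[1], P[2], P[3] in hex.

P[0] = 64, P[1] = 53, P[2] = 97, P[3] = 13

P[0]: E(K, 0B) = 6D; 09 ⊕ 6D = 64.
P[1]: E(K, 09) = 6B; 38 ⊕ 6B = 53.
P[2]: E(K, 38) = 9A; 0D ⊕ 9A = 97.
P[3]: E(K, 0D) = 6F; 7C ⊕ 6F = 13.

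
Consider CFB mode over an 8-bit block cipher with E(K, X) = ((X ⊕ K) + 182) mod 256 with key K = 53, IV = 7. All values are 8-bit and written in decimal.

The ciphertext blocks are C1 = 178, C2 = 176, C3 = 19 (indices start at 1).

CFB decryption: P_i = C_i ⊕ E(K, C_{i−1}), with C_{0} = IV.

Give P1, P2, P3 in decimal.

P1: E(K, 7) = 232; 178 ⊕ 232 = 90.
P2: E(K, 178) = 61; 176 ⊕ 61 = 141.
P3: E(K, 176) = 59; 19 ⊕ 59 = 40.

P1 = 90, P2 = 141, P3 = 40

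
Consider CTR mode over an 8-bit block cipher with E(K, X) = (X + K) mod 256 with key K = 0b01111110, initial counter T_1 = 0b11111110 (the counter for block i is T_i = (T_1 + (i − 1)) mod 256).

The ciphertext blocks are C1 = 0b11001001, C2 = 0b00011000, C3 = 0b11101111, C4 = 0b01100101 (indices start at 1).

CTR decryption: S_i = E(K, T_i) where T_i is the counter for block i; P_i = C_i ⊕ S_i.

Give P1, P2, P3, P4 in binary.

P1: T = 0b11111110, S = E(K, T) = 0b01111100; 0b11001001 ⊕ 0b01111100 = 0b10110101.
P2: T = 0b11111111, S = E(K, T) = 0b01111101; 0b00011000 ⊕ 0b01111101 = 0b01100101.
P3: T = 0b00000000, S = E(K, T) = 0b01111110; 0b11101111 ⊕ 0b01111110 = 0b10010001.
P4: T = 0b00000001, S = E(K, T) = 0b01111111; 0b01100101 ⊕ 0b01111111 = 0b00011010.

P1 = 0b10110101, P2 = 0b01100101, P3 = 0b10010001, P4 = 0b00011010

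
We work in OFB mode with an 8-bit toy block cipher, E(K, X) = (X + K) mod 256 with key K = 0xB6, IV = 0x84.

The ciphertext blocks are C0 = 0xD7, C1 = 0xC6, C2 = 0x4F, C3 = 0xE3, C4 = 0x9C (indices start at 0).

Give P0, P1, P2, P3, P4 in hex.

OFB decryption: S_i = E(K, S_{i−1}) with S_{−1} = IV; P_i = C_i ⊕ S_i.
P0: S = E(K, 0x84) = 0x3A; 0xD7 ⊕ 0x3A = 0xED.
P1: S = E(K, 0x3A) = 0xF0; 0xC6 ⊕ 0xF0 = 0x36.
P2: S = E(K, 0xF0) = 0xA6; 0x4F ⊕ 0xA6 = 0xE9.
P3: S = E(K, 0xA6) = 0x5C; 0xE3 ⊕ 0x5C = 0xBF.
P4: S = E(K, 0x5C) = 0x12; 0x9C ⊕ 0x12 = 0x8E.

P0 = 0xED, P1 = 0x36, P2 = 0xE9, P3 = 0xBF, P4 = 0x8E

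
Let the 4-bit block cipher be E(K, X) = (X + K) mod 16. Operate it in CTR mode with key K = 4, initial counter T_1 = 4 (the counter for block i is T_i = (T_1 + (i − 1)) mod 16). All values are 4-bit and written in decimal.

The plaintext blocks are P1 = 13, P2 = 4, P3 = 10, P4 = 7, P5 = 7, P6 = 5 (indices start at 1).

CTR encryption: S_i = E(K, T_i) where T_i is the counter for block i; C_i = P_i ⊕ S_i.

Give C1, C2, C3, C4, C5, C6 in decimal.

C1 = 5, C2 = 13, C3 = 0, C4 = 12, C5 = 11, C6 = 8

C1: T = 4, S = E(K, T) = 8; 13 ⊕ 8 = 5.
C2: T = 5, S = E(K, T) = 9; 4 ⊕ 9 = 13.
C3: T = 6, S = E(K, T) = 10; 10 ⊕ 10 = 0.
C4: T = 7, S = E(K, T) = 11; 7 ⊕ 11 = 12.
C5: T = 8, S = E(K, T) = 12; 7 ⊕ 12 = 11.
C6: T = 9, S = E(K, T) = 13; 5 ⊕ 13 = 8.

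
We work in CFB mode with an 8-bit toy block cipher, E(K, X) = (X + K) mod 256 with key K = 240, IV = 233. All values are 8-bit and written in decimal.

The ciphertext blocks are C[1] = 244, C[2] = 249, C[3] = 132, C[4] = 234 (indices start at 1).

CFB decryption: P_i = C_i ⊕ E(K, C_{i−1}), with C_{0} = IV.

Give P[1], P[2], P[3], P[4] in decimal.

P[1] = 45, P[2] = 29, P[3] = 109, P[4] = 158

P[1]: E(K, 233) = 217; 244 ⊕ 217 = 45.
P[2]: E(K, 244) = 228; 249 ⊕ 228 = 29.
P[3]: E(K, 249) = 233; 132 ⊕ 233 = 109.
P[4]: E(K, 132) = 116; 234 ⊕ 116 = 158.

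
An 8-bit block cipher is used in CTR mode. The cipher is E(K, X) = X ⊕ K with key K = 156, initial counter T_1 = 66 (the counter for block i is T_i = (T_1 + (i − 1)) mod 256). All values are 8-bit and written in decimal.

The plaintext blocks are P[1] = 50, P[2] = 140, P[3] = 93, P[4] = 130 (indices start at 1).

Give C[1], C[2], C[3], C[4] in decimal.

C[1] = 236, C[2] = 83, C[3] = 133, C[4] = 91

CTR encryption: S_i = E(K, T_i) where T_i is the counter for block i; C_i = P_i ⊕ S_i.
C[1]: T = 66, S = E(K, T) = 222; 50 ⊕ 222 = 236.
C[2]: T = 67, S = E(K, T) = 223; 140 ⊕ 223 = 83.
C[3]: T = 68, S = E(K, T) = 216; 93 ⊕ 216 = 133.
C[4]: T = 69, S = E(K, T) = 217; 130 ⊕ 217 = 91.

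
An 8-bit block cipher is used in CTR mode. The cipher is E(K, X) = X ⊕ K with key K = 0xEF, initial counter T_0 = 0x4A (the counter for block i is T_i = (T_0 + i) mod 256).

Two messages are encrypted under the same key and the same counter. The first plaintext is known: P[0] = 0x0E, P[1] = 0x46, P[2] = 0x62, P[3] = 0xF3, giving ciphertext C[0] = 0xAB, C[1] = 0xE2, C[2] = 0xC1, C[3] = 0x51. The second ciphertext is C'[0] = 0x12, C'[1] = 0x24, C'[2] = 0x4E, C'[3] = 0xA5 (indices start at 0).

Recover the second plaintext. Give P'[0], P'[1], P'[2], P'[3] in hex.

P'[0] = 0xB7, P'[1] = 0x80, P'[2] = 0xED, P'[3] = 0x07

In CTR with a reused counter, both messages share the same keystream S_i, so C_i ⊕ C'_i = P_i ⊕ P'_i and thus P'_i = P_i ⊕ C_i ⊕ C'_i.
P'[0]: 0x0E ⊕ 0xAB ⊕ 0x12 = 0xB7.
P'[1]: 0x46 ⊕ 0xE2 ⊕ 0x24 = 0x80.
P'[2]: 0x62 ⊕ 0xC1 ⊕ 0x4E = 0xED.
P'[3]: 0xF3 ⊕ 0x51 ⊕ 0xA5 = 0x07.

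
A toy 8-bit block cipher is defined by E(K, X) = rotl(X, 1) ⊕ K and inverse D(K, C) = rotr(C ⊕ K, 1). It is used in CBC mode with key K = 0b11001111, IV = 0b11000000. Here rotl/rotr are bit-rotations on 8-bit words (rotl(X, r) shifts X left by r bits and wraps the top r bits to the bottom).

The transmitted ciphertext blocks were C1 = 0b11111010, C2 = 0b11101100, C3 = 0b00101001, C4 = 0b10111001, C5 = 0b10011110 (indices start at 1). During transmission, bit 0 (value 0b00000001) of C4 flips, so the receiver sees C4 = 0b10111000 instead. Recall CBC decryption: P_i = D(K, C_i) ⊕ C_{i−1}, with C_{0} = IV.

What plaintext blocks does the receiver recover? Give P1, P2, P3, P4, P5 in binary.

P1 = 0b01011010, P2 = 0b01101011, P3 = 0b10011111, P4 = 0b10010010, P5 = 0b00010000

Only C4 changed, to 0b10111000. In CBC, a change in C_i garbles P_i and flips the same bit in P_{i+1}. Decrypting the received ciphertext:
P1: D(K, 0b11111010) = 0b10011010; 0b10011010 ⊕ 0b11000000 = 0b01011010.
P2: D(K, 0b11101100) = 0b10010001; 0b10010001 ⊕ 0b11111010 = 0b01101011.
P3: D(K, 0b00101001) = 0b01110011; 0b01110011 ⊕ 0b11101100 = 0b10011111.
P4: D(K, 0b10111000) = 0b10111011; 0b10111011 ⊕ 0b00101001 = 0b10010010.
P5: D(K, 0b10011110) = 0b10101000; 0b10101000 ⊕ 0b10111000 = 0b00010000.
Blocks that differ from the original plaintext: P4, P5.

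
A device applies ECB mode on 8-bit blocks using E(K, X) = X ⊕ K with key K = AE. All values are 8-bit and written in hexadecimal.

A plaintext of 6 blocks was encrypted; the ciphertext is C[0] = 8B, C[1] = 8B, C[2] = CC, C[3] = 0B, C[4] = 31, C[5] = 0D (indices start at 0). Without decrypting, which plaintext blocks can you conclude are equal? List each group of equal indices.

P[0] = P[1]

ECB encrypts each block independently with the same key, so equal ciphertext blocks imply equal plaintext blocks.
C[0] = C[1] = 8B, so P[0] = P[1].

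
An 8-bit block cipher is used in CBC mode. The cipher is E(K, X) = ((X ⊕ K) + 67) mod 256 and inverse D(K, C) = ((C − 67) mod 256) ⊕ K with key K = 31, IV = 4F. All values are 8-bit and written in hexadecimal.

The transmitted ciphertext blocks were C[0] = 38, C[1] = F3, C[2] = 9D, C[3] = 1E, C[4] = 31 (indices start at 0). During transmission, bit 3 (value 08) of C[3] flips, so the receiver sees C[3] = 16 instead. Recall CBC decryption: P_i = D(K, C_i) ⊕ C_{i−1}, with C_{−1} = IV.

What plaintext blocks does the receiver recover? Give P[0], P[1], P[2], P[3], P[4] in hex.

P[0] = AF, P[1] = 85, P[2] = F4, P[3] = 03, P[4] = ED

Only C[3] changed, to 16. In CBC, a change in C_i garbles P_i and flips the same bit in P_{i+1}. Decrypting the received ciphertext:
P[0]: D(K, 38) = E0; E0 ⊕ 4F = AF.
P[1]: D(K, F3) = BD; BD ⊕ 38 = 85.
P[2]: D(K, 9D) = 07; 07 ⊕ F3 = F4.
P[3]: D(K, 16) = 9E; 9E ⊕ 9D = 03.
P[4]: D(K, 31) = FB; FB ⊕ 16 = ED.
Blocks that differ from the original plaintext: P[3], P[4].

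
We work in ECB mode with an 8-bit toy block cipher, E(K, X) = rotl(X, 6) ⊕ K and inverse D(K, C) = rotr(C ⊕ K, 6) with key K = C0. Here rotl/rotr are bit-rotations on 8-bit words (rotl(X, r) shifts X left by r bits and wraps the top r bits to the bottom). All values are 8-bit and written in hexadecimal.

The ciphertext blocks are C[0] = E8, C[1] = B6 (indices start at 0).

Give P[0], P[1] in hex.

ECB decryption: P_i = D(K, C_i).
P[0]: D(K, E8) = A0.
P[1]: D(K, B6) = D9.

P[0] = A0, P[1] = D9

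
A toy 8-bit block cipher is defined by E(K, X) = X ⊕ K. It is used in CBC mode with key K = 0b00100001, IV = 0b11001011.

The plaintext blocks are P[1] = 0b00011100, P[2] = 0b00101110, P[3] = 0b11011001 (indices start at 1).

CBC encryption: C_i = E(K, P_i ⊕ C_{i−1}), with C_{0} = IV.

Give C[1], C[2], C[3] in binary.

C[1]: P[1] ⊕ 0b11001011 = 0b11010111; E(K, 0b11010111) = 0b11110110.
C[2]: P[2] ⊕ 0b11110110 = 0b11011000; E(K, 0b11011000) = 0b11111001.
C[3]: P[3] ⊕ 0b11111001 = 0b00100000; E(K, 0b00100000) = 0b00000001.

C[1] = 0b11110110, C[2] = 0b11111001, C[3] = 0b00000001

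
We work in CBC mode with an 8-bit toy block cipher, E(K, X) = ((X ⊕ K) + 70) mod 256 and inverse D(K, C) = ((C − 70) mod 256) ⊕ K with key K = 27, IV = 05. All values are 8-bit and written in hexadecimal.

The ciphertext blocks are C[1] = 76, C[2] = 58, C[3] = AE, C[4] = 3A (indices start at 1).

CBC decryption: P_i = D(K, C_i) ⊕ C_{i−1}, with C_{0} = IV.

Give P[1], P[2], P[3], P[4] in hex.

P[1] = 24, P[2] = B9, P[3] = 41, P[4] = 43

P[1]: D(K, 76) = 21; 21 ⊕ 05 = 24.
P[2]: D(K, 58) = CF; CF ⊕ 76 = B9.
P[3]: D(K, AE) = 19; 19 ⊕ 58 = 41.
P[4]: D(K, 3A) = ED; ED ⊕ AE = 43.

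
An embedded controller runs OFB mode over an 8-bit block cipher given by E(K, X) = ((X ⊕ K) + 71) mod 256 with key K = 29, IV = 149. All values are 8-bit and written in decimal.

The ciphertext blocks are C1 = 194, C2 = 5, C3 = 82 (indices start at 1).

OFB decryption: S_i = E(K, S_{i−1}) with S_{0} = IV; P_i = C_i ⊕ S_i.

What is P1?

P1: S = E(K, 149) = 207; 194 ⊕ 207 = 13.

P1 = 13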